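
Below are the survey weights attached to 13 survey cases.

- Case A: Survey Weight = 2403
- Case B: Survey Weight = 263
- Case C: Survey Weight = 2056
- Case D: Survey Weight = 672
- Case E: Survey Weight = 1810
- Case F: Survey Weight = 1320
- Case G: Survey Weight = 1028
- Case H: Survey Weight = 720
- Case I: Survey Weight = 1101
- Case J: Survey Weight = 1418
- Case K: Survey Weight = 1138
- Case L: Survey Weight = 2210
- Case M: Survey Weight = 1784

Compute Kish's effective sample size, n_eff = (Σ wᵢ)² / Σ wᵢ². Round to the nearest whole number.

11

Σ wᵢ = 17923
Σ wᵢ² = 29700707
n_eff = 17923² / 29700707 = 321233929 / 29700707 = 10.8157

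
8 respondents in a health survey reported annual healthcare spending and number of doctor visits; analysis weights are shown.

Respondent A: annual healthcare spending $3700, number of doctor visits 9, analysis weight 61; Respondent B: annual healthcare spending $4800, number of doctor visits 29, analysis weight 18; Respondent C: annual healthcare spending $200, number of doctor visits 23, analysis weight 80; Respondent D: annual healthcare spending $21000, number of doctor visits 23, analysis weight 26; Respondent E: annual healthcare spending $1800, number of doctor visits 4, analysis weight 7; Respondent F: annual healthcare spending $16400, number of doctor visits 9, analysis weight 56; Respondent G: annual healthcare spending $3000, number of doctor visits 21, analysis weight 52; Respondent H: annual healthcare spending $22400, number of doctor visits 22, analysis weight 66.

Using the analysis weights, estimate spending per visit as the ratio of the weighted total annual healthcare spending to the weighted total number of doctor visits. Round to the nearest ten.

520

Σ wᵢ·y = 3700×61 + 4800×18 + 200×80 + 21000×26 + 1800×7 + 16400×56 + 3000×52 + 22400×66
  = 3439500
Σ wᵢ·x = 9×61 + 29×18 + 23×80 + 23×26 + 4×7 + 9×56 + 21×52 + 22×66
  = 549 + 522 + 1840 + 598 + 28 + 504 + 1092 + 1452 = 6585
Ratio = 3439500 / 6585 = 522.32346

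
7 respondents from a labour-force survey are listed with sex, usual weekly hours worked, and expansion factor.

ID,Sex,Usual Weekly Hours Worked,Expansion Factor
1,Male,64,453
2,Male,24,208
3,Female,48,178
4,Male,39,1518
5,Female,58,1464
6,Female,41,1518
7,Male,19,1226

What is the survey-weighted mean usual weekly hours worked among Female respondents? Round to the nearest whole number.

49

Female rows: 3, 5, 6
Weighted sum = 48×178 + 58×1464 + 41×1518
  = 8544 + 84912 + 62238 = 155694
Sum of weights = 178 + 1464 + 1518 = 3160
Weighted mean = 155694 / 3160 = 49.270253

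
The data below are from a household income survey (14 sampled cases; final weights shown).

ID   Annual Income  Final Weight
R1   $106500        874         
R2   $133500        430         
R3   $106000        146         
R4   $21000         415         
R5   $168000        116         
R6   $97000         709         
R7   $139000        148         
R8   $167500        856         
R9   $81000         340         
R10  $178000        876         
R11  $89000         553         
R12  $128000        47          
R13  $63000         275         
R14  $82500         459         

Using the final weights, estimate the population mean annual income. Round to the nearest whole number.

Weighted sum = 720783500
Sum of weights = 6244
Weighted mean = 720783500 / 6244 = 115436.18

115436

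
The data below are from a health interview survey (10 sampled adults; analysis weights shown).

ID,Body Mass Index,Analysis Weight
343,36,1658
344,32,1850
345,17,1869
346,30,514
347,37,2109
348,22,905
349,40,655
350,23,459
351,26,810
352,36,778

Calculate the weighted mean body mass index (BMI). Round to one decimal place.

Weighted sum = 36×1658 + 32×1850 + 17×1869 + 30×514 + 37×2109 + 22×905 + 40×655 + 23×459 + 26×810 + 36×778
  = 59688 + 59200 + 31773 + 15420 + 78033 + 19910 + 26200 + 10557 + 21060 + 28008 = 349849
Sum of weights = 11607
Weighted mean = 349849 / 11607 = 30.141208

30.1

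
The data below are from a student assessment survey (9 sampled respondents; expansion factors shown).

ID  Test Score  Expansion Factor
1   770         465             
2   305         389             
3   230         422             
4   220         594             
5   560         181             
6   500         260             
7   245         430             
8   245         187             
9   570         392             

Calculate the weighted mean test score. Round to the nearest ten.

390

Weighted sum = 770×465 + 305×389 + 230×422 + 220×594 + 560×181 + 500×260 + 245×430 + 245×187 + 570×392
  = 358050 + 118645 + 97060 + 130680 + 101360 + 130000 + 105350 + 45815 + 223440 = 1310400
Sum of weights = 465 + 389 + 422 + 594 + 181 + 260 + 430 + 187 + 392 = 3320
Weighted mean = 1310400 / 3320 = 394.6988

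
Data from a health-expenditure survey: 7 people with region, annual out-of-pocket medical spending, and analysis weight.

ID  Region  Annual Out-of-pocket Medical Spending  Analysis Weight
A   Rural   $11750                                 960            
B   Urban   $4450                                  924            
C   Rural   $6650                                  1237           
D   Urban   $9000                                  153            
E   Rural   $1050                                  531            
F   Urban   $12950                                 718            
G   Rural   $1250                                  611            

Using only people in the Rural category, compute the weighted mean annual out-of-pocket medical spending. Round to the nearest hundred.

Rural rows: A, C, E, G
Weighted sum = 11750×960 + 6650×1237 + 1050×531 + 1250×611
  = 11280000 + 8226050 + 557550 + 763750 = 20827350
Sum of weights = 960 + 1237 + 531 + 611 = 3339
Weighted mean = 20827350 / 3339 = 6237.6011

6200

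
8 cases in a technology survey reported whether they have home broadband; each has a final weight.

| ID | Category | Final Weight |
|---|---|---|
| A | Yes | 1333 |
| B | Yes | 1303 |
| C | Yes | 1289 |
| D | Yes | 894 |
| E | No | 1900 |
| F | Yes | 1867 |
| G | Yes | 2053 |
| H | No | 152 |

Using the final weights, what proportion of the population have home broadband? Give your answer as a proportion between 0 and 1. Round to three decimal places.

Sum of weights for 'Yes' = 1333 + 1303 + 1289 + 894 + 1867 + 2053 = 8739
Total weight = 1333 + 1303 + 1289 + 894 + 1900 + 1867 + 2053 + 152 = 10791
Weighted proportion = 8739 / 10791 = 0.80984153

0.810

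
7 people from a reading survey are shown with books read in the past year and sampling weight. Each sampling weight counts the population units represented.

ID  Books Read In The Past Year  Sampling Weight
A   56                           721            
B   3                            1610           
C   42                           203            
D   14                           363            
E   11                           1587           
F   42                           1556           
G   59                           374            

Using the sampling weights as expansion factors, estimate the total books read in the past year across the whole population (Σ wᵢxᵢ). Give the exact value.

163689

Weighted total = 56×721 + 3×1610 + 42×203 + 14×363 + 11×1587 + 42×1556 + 59×374
  = 163689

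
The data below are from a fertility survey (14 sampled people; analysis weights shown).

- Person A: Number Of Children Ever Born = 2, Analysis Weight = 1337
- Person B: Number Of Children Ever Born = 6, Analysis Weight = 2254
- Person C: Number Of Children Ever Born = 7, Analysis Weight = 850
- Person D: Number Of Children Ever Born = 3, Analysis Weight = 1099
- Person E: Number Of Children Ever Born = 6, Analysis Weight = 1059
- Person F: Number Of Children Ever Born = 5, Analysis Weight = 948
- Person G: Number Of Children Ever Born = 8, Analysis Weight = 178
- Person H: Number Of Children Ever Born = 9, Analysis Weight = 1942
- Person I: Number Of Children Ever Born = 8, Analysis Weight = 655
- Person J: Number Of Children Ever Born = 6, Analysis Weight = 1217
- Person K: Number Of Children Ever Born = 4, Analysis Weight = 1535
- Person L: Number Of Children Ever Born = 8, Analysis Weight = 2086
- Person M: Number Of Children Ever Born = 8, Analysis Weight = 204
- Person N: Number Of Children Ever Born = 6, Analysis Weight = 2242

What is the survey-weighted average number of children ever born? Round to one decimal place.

Weighted sum = 105895
Sum of weights = 17606
Weighted mean = 105895 / 17606 = 6.0147109

6.0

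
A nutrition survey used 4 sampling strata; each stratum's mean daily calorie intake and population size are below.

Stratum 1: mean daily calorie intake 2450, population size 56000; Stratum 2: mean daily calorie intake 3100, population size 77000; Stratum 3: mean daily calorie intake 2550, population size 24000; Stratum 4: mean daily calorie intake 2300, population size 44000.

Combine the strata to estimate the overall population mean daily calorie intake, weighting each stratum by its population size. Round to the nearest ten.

2680

Σ Nₕ·x̄ₕ = 2450×56000 + 3100×77000 + 2550×24000 + 2300×44000
  = 137200000 + 238700000 + 61200000 + 101200000 = 538300000
Σ Nₕ = 56000 + 77000 + 24000 + 44000 = 201000
Overall mean = 538300000 / 201000 = 2678.1095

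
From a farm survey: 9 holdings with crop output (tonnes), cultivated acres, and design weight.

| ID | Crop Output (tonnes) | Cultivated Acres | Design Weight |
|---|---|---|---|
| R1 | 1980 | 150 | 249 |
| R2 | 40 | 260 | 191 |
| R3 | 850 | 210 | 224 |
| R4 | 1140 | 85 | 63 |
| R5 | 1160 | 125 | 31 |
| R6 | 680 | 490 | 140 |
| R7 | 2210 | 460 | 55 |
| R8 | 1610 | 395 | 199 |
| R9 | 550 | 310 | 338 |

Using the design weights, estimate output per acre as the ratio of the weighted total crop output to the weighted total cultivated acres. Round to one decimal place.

3.6

Σ wᵢ·y = 1980×249 + 40×191 + 850×224 + 1140×63 + 1160×31 + 680×140 + 2210×55 + 1610×199 + 550×338
  = 493020 + 7640 + 190400 + 71820 + 35960 + 95200 + 121550 + 320390 + 185900 = 1521880
Σ wᵢ·x = 150×249 + 260×191 + 210×224 + 85×63 + 125×31 + 490×140 + 460×55 + 395×199 + 310×338
  = 420565
Ratio = 1521880 / 420565 = 3.6186559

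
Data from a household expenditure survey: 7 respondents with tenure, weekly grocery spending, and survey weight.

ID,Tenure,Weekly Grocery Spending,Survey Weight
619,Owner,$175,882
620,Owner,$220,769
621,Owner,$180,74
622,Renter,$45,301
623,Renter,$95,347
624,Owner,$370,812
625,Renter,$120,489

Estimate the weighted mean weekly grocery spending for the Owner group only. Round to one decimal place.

Owner rows: 619, 620, 621, 624
Weighted sum = 175×882 + 220×769 + 180×74 + 370×812
  = 154350 + 169180 + 13320 + 300440 = 637290
Sum of weights = 882 + 769 + 74 + 812 = 2537
Weighted mean = 637290 / 2537 = 251.19827

251.2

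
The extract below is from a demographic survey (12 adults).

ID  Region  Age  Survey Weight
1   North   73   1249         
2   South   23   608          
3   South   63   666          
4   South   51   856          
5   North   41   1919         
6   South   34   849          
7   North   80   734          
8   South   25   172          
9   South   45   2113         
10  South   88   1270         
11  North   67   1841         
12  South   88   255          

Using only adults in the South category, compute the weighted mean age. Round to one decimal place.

53.3

South rows: 2, 3, 4, 6, 8, 9, 10, 12
Weighted sum = 23×608 + 63×666 + 51×856 + 34×849 + 25×172 + 45×2113 + 88×1270 + 88×255
  = 13984 + 41958 + 43656 + 28866 + 4300 + 95085 + 111760 + 22440 = 362049
Sum of weights = 608 + 666 + 856 + 849 + 172 + 2113 + 1270 + 255 = 6789
Weighted mean = 362049 / 6789 = 53.328767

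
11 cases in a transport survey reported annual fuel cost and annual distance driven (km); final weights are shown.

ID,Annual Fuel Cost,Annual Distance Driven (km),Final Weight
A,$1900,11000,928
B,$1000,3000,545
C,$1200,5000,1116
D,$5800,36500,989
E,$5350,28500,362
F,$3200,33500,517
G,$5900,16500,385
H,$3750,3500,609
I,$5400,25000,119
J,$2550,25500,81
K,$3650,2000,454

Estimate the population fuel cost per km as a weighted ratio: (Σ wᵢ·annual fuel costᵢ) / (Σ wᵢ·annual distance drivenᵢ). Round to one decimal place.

Σ wᵢ·y = 1900×928 + 1000×545 + 1200×1116 + 5800×989 + 5350×362 + 3200×517 + 5900×385 + 3750×609 + 5400×119 + 2550×81 + 3650×454
  = 1763200 + 545000 + 1339200 + 5736200 + 1936700 + 1654400 + 2271500 + 2283750 + 642600 + 206550 + 1657100 = 20036200
Σ wᵢ·x = 11000×928 + 3000×545 + 5000×1116 + 36500×989 + 28500×362 + 33500×517 + 16500×385 + 3500×609 + 25000×119 + 25500×81 + 2000×454
  = 10208000 + 1635000 + 5580000 + 36098500 + 10317000 + 17319500 + 6352500 + 2131500 + 2975000 + 2065500 + 908000 = 95590500
Ratio = 20036200 / 95590500 = 0.20960451

0.2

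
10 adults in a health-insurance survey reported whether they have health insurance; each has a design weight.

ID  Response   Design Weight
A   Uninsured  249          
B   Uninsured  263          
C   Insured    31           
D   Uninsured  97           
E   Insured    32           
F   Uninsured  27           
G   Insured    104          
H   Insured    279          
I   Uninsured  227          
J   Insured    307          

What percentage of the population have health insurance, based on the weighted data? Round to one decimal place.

46.6

Sum of weights for 'Insured' = 31 + 32 + 104 + 279 + 307 = 753
Total weight = 249 + 263 + 31 + 97 + 32 + 27 + 104 + 279 + 227 + 307 = 1616
Weighted proportion = 753 / 1616 = 0.46596535 → 46.596535%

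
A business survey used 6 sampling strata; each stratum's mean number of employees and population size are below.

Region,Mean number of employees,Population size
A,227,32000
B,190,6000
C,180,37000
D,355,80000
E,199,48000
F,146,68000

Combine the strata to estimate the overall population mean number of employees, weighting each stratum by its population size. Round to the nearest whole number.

232

Σ Nₕ·x̄ₕ = 227×32000 + 190×6000 + 180×37000 + 355×80000 + 199×48000 + 146×68000
  = 62944000
Σ Nₕ = 32000 + 6000 + 37000 + 80000 + 48000 + 68000 = 271000
Overall mean = 62944000 / 271000 = 232.26568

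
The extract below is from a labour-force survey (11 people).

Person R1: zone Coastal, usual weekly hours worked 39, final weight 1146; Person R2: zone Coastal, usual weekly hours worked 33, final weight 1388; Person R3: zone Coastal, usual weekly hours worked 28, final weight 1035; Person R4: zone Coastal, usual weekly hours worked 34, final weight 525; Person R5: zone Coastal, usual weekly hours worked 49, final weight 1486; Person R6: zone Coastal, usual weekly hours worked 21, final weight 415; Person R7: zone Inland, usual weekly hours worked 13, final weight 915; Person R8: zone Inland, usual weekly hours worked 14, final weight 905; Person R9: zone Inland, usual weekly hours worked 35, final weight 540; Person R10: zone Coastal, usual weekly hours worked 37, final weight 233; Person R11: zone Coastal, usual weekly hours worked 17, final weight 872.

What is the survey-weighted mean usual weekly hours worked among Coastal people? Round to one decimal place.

34.1

Coastal rows: R1, R2, R3, R4, R5, R6, R10, R11
Weighted sum = 39×1146 + 33×1388 + 28×1035 + 34×525 + 49×1486 + 21×415 + 37×233 + 17×872
  = 44694 + 45804 + 28980 + 17850 + 72814 + 8715 + 8621 + 14824 = 242302
Sum of weights = 1146 + 1388 + 1035 + 525 + 1486 + 415 + 233 + 872 = 7100
Weighted mean = 242302 / 7100 = 34.127042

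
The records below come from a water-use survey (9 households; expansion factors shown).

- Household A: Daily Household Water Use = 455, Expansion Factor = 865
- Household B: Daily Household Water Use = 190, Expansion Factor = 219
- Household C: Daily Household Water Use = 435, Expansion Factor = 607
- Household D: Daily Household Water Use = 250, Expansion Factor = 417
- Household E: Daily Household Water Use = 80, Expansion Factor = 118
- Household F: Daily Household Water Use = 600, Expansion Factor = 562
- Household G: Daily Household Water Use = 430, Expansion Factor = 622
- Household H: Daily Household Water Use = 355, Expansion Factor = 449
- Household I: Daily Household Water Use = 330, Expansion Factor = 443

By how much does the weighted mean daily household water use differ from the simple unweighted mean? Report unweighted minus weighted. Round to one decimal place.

Unweighted sum = 455 + 190 + 435 + 250 + 80 + 600 + 430 + 355 + 330 = 3125
Unweighted mean = 3125 / 9 = 347.22222
Weighted sum = 455×865 + 190×219 + 435×607 + 250×417 + 80×118 + 600×562 + 430×622 + 355×449 + 330×443
  = 393575 + 41610 + 264045 + 104250 + 9440 + 337200 + 267460 + 159395 + 146190 = 1723165
Sum of weights = 865 + 219 + 607 + 417 + 118 + 562 + 622 + 449 + 443 = 4302
Weighted mean = 1723165 / 4302 = 400.54974
Difference (unweighted minus weighted) = -53.327522

-53.3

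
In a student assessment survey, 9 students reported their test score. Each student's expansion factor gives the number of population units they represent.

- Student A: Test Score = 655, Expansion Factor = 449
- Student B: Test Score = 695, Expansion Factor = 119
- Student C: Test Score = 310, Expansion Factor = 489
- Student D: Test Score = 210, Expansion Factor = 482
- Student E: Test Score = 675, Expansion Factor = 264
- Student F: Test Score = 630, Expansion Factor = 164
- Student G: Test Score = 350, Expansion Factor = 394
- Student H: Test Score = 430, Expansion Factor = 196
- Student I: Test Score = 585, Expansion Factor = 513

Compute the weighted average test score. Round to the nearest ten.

470

Weighted sum = 655×449 + 695×119 + 310×489 + 210×482 + 675×264 + 630×164 + 350×394 + 430×196 + 585×513
  = 294095 + 82705 + 151590 + 101220 + 178200 + 103320 + 137900 + 84280 + 300105 = 1433415
Sum of weights = 449 + 119 + 489 + 482 + 264 + 164 + 394 + 196 + 513 = 3070
Weighted mean = 1433415 / 3070 = 466.91042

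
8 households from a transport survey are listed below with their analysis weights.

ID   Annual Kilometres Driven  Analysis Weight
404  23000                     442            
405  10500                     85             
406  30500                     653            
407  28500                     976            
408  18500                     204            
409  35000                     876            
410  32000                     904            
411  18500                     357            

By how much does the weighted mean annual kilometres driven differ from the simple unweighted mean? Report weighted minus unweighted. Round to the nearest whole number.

4069

Unweighted sum = 23000 + 10500 + 30500 + 28500 + 18500 + 35000 + 32000 + 18500 = 196500
Unweighted mean = 196500 / 8 = 24562.5
Weighted sum = 23000×442 + 10500×85 + 30500×653 + 28500×976 + 18500×204 + 35000×876 + 32000×904 + 18500×357
  = 128757500
Sum of weights = 4497
Weighted mean = 128757500 / 4497 = 28631.866
Difference (weighted minus unweighted) = 4069.3657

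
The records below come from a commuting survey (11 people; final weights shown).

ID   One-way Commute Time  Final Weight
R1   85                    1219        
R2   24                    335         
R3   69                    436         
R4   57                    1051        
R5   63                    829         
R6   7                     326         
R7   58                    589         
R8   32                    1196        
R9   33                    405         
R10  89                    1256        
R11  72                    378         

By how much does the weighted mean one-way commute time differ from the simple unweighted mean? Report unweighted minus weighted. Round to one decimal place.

Unweighted sum = 85 + 24 + 69 + 57 + 63 + 7 + 58 + 32 + 33 + 89 + 72 = 589
Unweighted mean = 589 / 11 = 53.545455
Weighted sum = 85×1219 + 24×335 + 69×436 + 57×1051 + 63×829 + 7×326 + 58×589 + 32×1196 + 33×405 + 89×1256 + 72×378
  = 103615 + 8040 + 30084 + 59907 + 52227 + 2282 + 34162 + 38272 + 13365 + 111784 + 27216 = 480954
Sum of weights = 1219 + 335 + 436 + 1051 + 829 + 326 + 589 + 1196 + 405 + 1256 + 378 = 8020
Weighted mean = 480954 / 8020 = 59.969327
Difference (unweighted minus weighted) = -6.4238721

-6.4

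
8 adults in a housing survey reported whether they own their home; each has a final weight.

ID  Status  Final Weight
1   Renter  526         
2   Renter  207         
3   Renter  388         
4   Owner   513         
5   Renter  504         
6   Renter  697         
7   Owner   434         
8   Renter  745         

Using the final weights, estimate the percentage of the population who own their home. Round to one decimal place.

23.6

Sum of weights for 'Owner' = 513 + 434 = 947
Total weight = 526 + 207 + 388 + 513 + 504 + 697 + 434 + 745 = 4014
Weighted proportion = 947 / 4014 = 0.23592427 → 23.592427%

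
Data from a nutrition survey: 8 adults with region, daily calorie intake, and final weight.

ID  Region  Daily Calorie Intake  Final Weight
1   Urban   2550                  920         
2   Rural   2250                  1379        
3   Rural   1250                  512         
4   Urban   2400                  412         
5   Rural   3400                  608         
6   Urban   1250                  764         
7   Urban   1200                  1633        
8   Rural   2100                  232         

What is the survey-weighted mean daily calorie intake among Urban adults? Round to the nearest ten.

1680

Urban rows: 1, 4, 6, 7
Weighted sum = 2550×920 + 2400×412 + 1250×764 + 1200×1633
  = 2346000 + 988800 + 955000 + 1959600 = 6249400
Sum of weights = 920 + 412 + 764 + 1633 = 3729
Weighted mean = 6249400 / 3729 = 1675.8917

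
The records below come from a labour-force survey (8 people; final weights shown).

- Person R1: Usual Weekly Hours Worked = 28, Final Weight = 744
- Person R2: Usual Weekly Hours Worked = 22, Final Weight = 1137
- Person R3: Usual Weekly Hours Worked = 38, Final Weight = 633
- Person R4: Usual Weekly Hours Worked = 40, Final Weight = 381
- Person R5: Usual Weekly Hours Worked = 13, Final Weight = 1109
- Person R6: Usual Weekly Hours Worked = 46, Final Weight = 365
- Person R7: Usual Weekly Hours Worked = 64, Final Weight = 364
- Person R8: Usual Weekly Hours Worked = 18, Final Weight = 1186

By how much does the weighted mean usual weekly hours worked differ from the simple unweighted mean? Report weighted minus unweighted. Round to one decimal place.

-6.4

Unweighted sum = 269
Unweighted mean = 269 / 8 = 33.625
Weighted sum = 160991
Sum of weights = 744 + 1137 + 633 + 381 + 1109 + 365 + 364 + 1186 = 5919
Weighted mean = 160991 / 5919 = 27.19902
Difference (weighted minus unweighted) = -6.4259799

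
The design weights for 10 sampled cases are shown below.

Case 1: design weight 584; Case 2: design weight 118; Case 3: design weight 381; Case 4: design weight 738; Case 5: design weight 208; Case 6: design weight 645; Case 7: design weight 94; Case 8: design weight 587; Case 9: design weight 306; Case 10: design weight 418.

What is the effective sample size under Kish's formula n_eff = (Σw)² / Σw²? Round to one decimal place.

Σ wᵢ = 584 + 118 + 381 + 738 + 208 + 645 + 94 + 587 + 306 + 418 = 4079
Σ wᵢ² = 341056 + 13924 + 145161 + 544644 + 43264 + 416025 + 8836 + 344569 + 93636 + 174724 = 2125839
n_eff = 4079² / 2125839 = 16638241 / 2125839 = 7.8266703

7.8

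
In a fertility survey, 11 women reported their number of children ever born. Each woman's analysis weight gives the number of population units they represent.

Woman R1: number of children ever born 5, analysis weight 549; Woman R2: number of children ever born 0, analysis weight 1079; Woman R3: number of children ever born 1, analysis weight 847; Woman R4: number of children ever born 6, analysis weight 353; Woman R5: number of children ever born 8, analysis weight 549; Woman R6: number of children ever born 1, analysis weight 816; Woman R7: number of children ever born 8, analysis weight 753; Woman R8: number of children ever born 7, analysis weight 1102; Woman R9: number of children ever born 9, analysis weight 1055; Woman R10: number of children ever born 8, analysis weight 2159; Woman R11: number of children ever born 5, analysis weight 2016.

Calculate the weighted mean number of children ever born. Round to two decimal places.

Weighted sum = 5×549 + 0×1079 + 1×847 + 6×353 + 8×549 + 1×816 + 8×753 + 7×1102 + 9×1055 + 8×2159 + 5×2016
  = 2745 + 0 + 847 + 2118 + 4392 + 816 + 6024 + 7714 + 9495 + 17272 + 10080 = 61503
Sum of weights = 549 + 1079 + 847 + 353 + 549 + 816 + 753 + 1102 + 1055 + 2159 + 2016 = 11278
Weighted mean = 61503 / 11278 = 5.4533605

5.45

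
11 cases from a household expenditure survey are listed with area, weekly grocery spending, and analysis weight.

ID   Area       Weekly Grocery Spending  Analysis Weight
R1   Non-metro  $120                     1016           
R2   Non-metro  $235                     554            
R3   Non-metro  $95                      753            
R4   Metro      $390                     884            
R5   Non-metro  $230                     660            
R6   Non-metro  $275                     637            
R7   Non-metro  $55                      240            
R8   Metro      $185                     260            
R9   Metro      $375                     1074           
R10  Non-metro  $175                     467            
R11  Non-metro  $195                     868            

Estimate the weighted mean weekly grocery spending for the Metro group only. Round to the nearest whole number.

Metro rows: R4, R8, R9
Weighted sum = 390×884 + 185×260 + 375×1074
  = 344760 + 48100 + 402750 = 795610
Sum of weights = 884 + 260 + 1074 = 2218
Weighted mean = 795610 / 2218 = 358.70604

359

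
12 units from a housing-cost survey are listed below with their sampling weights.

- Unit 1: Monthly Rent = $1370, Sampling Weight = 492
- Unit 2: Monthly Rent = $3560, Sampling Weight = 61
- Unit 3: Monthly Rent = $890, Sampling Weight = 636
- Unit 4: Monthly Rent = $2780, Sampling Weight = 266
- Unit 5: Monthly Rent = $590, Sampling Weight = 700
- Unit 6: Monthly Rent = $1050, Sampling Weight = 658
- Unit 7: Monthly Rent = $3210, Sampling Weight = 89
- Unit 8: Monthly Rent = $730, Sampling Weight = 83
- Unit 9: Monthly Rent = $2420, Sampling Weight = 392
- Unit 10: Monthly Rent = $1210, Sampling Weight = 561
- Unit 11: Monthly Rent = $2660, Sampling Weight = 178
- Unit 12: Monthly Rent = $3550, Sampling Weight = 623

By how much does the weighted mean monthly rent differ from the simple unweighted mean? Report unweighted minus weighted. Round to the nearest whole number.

322

Unweighted sum = 1370 + 3560 + 890 + 2780 + 590 + 1050 + 3210 + 730 + 2420 + 1210 + 2660 + 3550 = 24020
Unweighted mean = 24020 / 12 = 2001.6667
Weighted sum = 7959480
Sum of weights = 492 + 61 + 636 + 266 + 700 + 658 + 89 + 83 + 392 + 561 + 178 + 623 = 4739
Weighted mean = 7959480 / 4739 = 1679.5695
Difference (unweighted minus weighted) = 322.09714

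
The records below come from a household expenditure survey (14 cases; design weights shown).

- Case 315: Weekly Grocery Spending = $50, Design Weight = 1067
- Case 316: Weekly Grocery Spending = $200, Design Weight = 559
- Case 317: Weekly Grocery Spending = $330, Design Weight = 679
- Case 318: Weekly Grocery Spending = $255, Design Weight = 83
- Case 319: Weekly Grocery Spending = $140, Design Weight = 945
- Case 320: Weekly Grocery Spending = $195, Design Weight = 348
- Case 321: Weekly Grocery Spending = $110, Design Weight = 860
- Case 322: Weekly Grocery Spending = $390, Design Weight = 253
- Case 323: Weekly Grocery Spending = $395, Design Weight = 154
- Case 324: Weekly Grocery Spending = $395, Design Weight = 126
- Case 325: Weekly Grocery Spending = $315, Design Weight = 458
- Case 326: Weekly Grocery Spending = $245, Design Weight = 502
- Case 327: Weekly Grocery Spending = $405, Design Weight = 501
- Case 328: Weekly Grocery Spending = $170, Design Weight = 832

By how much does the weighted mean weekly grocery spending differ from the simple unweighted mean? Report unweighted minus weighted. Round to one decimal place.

49.6

Unweighted sum = 3595
Unweighted mean = 3595 / 14 = 256.78571
Weighted sum = 1526020
Sum of weights = 7367
Weighted mean = 1526020 / 7367 = 207.14266
Difference (unweighted minus weighted) = 49.643051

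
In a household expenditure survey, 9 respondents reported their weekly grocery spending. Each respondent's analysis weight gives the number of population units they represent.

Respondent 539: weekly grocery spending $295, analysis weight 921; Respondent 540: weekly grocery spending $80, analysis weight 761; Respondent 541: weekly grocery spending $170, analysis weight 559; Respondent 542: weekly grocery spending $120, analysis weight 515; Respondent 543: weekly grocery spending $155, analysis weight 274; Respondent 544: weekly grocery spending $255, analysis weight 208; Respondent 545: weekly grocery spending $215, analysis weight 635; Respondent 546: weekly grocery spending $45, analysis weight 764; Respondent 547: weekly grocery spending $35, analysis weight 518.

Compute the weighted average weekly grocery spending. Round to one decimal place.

150.1

Weighted sum = 295×921 + 80×761 + 170×559 + 120×515 + 155×274 + 255×208 + 215×635 + 45×764 + 35×518
  = 271695 + 60880 + 95030 + 61800 + 42470 + 53040 + 136525 + 34380 + 18130 = 773950
Sum of weights = 921 + 761 + 559 + 515 + 274 + 208 + 635 + 764 + 518 = 5155
Weighted mean = 773950 / 5155 = 150.13579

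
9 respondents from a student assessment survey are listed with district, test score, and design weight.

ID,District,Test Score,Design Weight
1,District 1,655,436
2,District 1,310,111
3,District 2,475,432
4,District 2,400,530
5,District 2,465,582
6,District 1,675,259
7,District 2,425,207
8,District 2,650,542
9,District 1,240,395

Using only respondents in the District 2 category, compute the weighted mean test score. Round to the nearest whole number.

District 2 rows: 3, 4, 5, 7, 8
Weighted sum = 475×432 + 400×530 + 465×582 + 425×207 + 650×542
  = 205200 + 212000 + 270630 + 87975 + 352300 = 1128105
Sum of weights = 432 + 530 + 582 + 207 + 542 = 2293
Weighted mean = 1128105 / 2293 = 491.97776

492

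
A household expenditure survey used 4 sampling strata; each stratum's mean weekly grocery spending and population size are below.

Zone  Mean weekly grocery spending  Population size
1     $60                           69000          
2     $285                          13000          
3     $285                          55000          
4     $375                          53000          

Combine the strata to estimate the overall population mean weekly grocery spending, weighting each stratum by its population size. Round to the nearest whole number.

Σ Nₕ·x̄ₕ = 60×69000 + 285×13000 + 285×55000 + 375×53000
  = 4140000 + 3705000 + 15675000 + 19875000 = 43395000
Σ Nₕ = 69000 + 13000 + 55000 + 53000 = 190000
Overall mean = 43395000 / 190000 = 228.39474

228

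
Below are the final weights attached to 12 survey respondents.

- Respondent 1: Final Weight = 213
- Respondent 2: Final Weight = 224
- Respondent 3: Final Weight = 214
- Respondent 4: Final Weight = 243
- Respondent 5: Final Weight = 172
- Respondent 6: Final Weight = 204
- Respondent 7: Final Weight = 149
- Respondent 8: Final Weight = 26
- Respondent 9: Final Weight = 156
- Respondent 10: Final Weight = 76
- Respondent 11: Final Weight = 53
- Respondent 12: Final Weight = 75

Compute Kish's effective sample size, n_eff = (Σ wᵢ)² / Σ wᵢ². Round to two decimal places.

Σ wᵢ = 213 + 224 + 214 + 243 + 172 + 204 + 149 + 26 + 156 + 76 + 53 + 75 = 1805
Σ wᵢ² = 333013
n_eff = 1805² / 333013 = 3258025 / 333013 = 9.7834769

9.78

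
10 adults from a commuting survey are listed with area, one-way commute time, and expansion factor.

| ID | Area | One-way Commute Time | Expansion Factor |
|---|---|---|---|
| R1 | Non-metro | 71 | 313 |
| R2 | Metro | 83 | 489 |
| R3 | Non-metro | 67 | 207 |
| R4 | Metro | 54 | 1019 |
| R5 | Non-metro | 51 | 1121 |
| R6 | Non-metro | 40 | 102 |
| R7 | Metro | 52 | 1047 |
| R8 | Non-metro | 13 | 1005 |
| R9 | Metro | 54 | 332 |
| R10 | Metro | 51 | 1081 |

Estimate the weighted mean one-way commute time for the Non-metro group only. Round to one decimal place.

40.2

Non-metro rows: R1, R3, R5, R6, R8
Weighted sum = 71×313 + 67×207 + 51×1121 + 40×102 + 13×1005
  = 22223 + 13869 + 57171 + 4080 + 13065 = 110408
Sum of weights = 313 + 207 + 1121 + 102 + 1005 = 2748
Weighted mean = 110408 / 2748 = 40.177584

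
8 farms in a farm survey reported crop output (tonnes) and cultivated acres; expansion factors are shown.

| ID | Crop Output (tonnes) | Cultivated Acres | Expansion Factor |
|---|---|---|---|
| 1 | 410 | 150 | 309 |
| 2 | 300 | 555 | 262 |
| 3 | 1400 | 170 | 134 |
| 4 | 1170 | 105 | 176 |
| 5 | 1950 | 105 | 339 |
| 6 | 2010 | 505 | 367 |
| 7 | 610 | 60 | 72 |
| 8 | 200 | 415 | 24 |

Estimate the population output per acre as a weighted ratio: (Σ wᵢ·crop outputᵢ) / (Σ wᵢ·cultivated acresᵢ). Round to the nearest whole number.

Σ wᵢ·y = 410×309 + 300×262 + 1400×134 + 1170×176 + 1950×339 + 2010×367 + 610×72 + 200×24
  = 126690 + 78600 + 187600 + 205920 + 661050 + 737670 + 43920 + 4800 = 2046250
Σ wᵢ·x = 150×309 + 555×262 + 170×134 + 105×176 + 105×339 + 505×367 + 60×72 + 415×24
  = 46350 + 145410 + 22780 + 18480 + 35595 + 185335 + 4320 + 9960 = 468230
Ratio = 2046250 / 468230 = 4.3701813

4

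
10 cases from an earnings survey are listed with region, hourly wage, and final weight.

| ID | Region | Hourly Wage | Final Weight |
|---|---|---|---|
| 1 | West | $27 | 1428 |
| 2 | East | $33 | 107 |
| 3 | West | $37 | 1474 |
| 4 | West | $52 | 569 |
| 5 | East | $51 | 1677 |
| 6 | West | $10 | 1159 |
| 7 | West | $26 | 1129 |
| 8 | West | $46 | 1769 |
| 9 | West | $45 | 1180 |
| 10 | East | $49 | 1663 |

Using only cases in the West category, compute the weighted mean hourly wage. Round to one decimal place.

West rows: 1, 3, 4, 6, 7, 8, 9
Weighted sum = 298100
Sum of weights = 1428 + 1474 + 569 + 1159 + 1129 + 1769 + 1180 = 8708
Weighted mean = 298100 / 8708 = 34.232889

34.2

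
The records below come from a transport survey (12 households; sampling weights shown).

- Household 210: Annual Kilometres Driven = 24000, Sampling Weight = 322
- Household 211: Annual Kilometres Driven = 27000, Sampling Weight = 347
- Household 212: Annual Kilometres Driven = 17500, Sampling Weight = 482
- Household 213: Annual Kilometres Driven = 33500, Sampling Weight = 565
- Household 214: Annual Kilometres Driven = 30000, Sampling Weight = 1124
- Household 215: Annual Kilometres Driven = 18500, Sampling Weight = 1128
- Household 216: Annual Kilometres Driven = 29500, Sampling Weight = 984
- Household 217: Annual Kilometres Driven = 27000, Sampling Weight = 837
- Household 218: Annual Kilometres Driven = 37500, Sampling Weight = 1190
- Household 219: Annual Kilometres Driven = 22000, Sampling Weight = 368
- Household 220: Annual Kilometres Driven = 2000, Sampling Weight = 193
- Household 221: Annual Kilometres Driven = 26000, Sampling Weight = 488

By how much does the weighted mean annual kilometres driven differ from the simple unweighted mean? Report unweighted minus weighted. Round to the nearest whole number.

-2423

Unweighted sum = 24000 + 27000 + 17500 + 33500 + 30000 + 18500 + 29500 + 27000 + 37500 + 22000 + 2000 + 26000 = 294500
Unweighted mean = 294500 / 12 = 24541.667
Weighted sum = 24000×322 + 27000×347 + 17500×482 + 33500×565 + 30000×1124 + 18500×1128 + 29500×984 + 27000×837 + 37500×1190 + 22000×368 + 2000×193 + 26000×488
  = 216469500
Sum of weights = 322 + 347 + 482 + 565 + 1124 + 1128 + 984 + 837 + 1190 + 368 + 193 + 488 = 8028
Weighted mean = 216469500 / 8028 = 26964.312
Difference (unweighted minus weighted) = -2422.6457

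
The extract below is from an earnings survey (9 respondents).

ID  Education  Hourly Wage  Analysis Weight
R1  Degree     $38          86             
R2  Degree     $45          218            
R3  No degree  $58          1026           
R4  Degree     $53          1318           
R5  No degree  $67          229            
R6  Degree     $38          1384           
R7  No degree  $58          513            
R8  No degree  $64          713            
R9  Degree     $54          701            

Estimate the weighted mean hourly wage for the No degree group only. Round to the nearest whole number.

61

No degree rows: R3, R5, R7, R8
Weighted sum = 58×1026 + 67×229 + 58×513 + 64×713
  = 59508 + 15343 + 29754 + 45632 = 150237
Sum of weights = 1026 + 229 + 513 + 713 = 2481
Weighted mean = 150237 / 2481 = 60.555018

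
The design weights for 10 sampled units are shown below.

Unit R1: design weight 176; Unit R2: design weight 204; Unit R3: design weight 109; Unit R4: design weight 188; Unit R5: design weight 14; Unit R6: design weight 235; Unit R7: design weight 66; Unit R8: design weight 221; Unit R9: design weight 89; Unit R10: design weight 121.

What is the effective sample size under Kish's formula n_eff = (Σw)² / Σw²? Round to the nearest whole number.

8

Σ wᵢ = 176 + 204 + 109 + 188 + 14 + 235 + 66 + 221 + 89 + 121 = 1423
Σ wᵢ² = 30976 + 41616 + 11881 + 35344 + 196 + 55225 + 4356 + 48841 + 7921 + 14641 = 250997
n_eff = 1423² / 250997 = 2024929 / 250997 = 8.0675426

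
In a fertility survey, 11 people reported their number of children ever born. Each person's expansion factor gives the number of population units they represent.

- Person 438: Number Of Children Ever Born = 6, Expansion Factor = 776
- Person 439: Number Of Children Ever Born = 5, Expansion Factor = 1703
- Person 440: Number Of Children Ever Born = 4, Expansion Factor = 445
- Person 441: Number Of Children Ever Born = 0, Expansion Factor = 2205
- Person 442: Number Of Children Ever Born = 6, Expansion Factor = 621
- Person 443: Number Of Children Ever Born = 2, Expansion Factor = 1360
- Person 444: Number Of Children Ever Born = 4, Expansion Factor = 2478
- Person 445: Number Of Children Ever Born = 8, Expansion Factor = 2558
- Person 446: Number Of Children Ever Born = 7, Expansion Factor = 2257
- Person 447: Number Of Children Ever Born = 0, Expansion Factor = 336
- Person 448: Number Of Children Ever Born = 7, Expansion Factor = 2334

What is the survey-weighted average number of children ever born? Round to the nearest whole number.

5

Weighted sum = 6×776 + 5×1703 + 4×445 + 0×2205 + 6×621 + 2×1360 + 4×2478 + 8×2558 + 7×2257 + 0×336 + 7×2334
  = 4656 + 8515 + 1780 + 0 + 3726 + 2720 + 9912 + 20464 + 15799 + 0 + 16338 = 83910
Sum of weights = 776 + 1703 + 445 + 2205 + 621 + 1360 + 2478 + 2558 + 2257 + 336 + 2334 = 17073
Weighted mean = 83910 / 17073 = 4.9147777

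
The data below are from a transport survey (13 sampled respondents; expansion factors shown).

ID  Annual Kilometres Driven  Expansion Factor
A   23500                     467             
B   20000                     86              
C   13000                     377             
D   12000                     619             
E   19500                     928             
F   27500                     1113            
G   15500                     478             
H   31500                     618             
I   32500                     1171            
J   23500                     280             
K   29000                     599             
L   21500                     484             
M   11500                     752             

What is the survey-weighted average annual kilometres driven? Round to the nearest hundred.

22800

Weighted sum = 181665500
Sum of weights = 7972
Weighted mean = 181665500 / 7972 = 22787.945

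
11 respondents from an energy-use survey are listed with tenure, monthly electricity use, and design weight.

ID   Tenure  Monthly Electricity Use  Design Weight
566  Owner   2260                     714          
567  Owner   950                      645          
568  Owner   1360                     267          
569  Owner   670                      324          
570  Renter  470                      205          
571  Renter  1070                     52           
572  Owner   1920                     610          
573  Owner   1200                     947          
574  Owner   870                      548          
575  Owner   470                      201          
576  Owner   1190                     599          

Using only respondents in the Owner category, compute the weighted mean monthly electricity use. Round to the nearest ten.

1320

Owner rows: 566, 567, 568, 569, 572, 573, 574, 575, 576
Weighted sum = 2260×714 + 950×645 + 1360×267 + 670×324 + 1920×610 + 1200×947 + 870×548 + 470×201 + 1190×599
  = 1613640 + 612750 + 363120 + 217080 + 1171200 + 1136400 + 476760 + 94470 + 712810 = 6398230
Sum of weights = 714 + 645 + 267 + 324 + 610 + 947 + 548 + 201 + 599 = 4855
Weighted mean = 6398230 / 4855 = 1317.8641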